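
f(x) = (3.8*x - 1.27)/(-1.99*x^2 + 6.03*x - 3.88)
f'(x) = (3.8*x - 1.27)*(3.98*x - 6.03)/(-1.99*x^2 + 6.03*x - 3.88)^2 + 3.8/(-1.99*x^2 + 6.03*x - 3.88) = (7.562*x^2 - 5.0546*x - 7.0859)/(3.9601*x^4 - 23.9994*x^3 + 51.8033*x^2 - 46.7928*x + 15.0544)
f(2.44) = -7.89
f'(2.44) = 24.88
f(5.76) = -0.59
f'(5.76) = 0.17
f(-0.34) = 0.42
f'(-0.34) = -0.12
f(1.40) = 6.12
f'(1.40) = 1.51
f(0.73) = -2.79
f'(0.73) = -23.26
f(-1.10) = 0.42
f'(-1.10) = 0.05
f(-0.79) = 0.43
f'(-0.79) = 0.02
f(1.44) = 6.21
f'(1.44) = 2.87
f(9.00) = -0.30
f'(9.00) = 0.05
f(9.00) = -0.30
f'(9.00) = 0.05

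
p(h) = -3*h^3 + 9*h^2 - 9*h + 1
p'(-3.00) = -144.00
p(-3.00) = 190.00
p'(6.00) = -225.00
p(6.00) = -377.00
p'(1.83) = -6.20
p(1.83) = -3.72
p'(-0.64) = -24.21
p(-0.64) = 11.23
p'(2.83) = -30.14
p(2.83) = -20.39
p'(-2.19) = -91.58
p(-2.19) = 95.39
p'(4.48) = -108.99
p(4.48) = -128.43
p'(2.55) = -21.62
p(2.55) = -13.17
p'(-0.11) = -11.09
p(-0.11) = 2.10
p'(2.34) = -16.16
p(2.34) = -9.22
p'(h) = -9*h^2 + 18*h - 9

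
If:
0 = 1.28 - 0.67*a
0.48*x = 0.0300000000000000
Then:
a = 1.91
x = 0.06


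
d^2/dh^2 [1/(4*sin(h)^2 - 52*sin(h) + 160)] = (-4*sin(h)^4 + 39*sin(h)^3 - 3*sin(h)^2 - 598*sin(h) + 258)/(4*(sin(h)^2 - 13*sin(h) + 40)^3)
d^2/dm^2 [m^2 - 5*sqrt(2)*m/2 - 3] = 2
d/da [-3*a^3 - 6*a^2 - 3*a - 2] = -9*a^2 - 12*a - 3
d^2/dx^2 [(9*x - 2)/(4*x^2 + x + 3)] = 2*((8*x + 1)^2*(9*x - 2) - (108*x + 1)*(4*x^2 + x + 3))/(4*x^2 + x + 3)^3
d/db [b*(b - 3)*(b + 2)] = 3*b^2 - 2*b - 6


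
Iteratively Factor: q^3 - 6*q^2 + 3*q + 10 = (q - 5)*(q^2 - q - 2) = (q - 5)*(q - 2)*(q + 1)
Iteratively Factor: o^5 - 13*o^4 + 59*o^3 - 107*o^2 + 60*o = (o - 1)*(o^4 - 12*o^3 + 47*o^2 - 60*o) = (o - 3)*(o - 1)*(o^3 - 9*o^2 + 20*o) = o*(o - 3)*(o - 1)*(o^2 - 9*o + 20) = o*(o - 4)*(o - 3)*(o - 1)*(o - 5)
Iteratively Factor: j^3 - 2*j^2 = (j)*(j^2 - 2*j) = j*(j - 2)*(j)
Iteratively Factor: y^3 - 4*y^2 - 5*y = (y)*(y^2 - 4*y - 5) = y*(y + 1)*(y - 5)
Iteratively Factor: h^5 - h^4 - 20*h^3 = (h)*(h^4 - h^3 - 20*h^2) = h^2*(h^3 - h^2 - 20*h) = h^3*(h^2 - h - 20) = h^3*(h - 5)*(h + 4)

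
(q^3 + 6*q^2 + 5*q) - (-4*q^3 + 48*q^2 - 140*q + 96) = 5*q^3 - 42*q^2 + 145*q - 96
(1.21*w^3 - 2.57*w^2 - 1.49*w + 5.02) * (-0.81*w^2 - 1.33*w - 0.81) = -0.9801*w^5 + 0.4724*w^4 + 3.6449*w^3 - 0.00280000000000058*w^2 - 5.4697*w - 4.0662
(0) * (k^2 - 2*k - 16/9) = 0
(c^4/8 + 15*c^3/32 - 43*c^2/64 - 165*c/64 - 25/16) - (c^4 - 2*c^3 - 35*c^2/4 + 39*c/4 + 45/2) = -7*c^4/8 + 79*c^3/32 + 517*c^2/64 - 789*c/64 - 385/16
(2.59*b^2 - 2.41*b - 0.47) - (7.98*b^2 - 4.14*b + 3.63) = -5.39*b^2 + 1.73*b - 4.1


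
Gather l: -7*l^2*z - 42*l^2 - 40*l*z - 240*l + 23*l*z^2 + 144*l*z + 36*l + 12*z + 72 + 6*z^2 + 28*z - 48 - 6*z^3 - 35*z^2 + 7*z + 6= l^2*(-7*z - 42) + l*(23*z^2 + 104*z - 204) - 6*z^3 - 29*z^2 + 47*z + 30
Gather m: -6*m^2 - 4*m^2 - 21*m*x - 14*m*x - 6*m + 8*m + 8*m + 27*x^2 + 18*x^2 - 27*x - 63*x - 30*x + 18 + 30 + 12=-10*m^2 + m*(10 - 35*x) + 45*x^2 - 120*x + 60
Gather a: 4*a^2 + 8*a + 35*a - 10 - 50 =4*a^2 + 43*a - 60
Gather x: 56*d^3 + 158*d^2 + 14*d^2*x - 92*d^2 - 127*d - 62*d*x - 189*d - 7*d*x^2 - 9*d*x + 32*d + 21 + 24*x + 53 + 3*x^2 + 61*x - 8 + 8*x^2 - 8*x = 56*d^3 + 66*d^2 - 284*d + x^2*(11 - 7*d) + x*(14*d^2 - 71*d + 77) + 66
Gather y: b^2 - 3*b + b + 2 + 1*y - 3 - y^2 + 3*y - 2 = b^2 - 2*b - y^2 + 4*y - 3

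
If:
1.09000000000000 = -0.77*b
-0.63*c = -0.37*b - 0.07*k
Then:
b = -1.42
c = 0.111111111111111*k - 0.831374974232117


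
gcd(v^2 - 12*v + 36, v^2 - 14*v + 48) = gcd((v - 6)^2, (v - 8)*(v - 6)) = v - 6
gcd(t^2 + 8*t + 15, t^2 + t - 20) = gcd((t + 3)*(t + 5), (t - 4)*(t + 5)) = t + 5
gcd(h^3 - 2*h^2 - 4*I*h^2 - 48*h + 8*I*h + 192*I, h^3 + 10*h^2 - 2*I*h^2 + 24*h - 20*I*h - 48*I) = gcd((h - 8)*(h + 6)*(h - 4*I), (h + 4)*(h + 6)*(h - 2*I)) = h + 6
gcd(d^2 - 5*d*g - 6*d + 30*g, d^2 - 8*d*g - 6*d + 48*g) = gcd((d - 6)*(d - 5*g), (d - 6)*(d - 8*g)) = d - 6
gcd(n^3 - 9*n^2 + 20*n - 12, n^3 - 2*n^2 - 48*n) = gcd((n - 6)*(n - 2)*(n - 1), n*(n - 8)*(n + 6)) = 1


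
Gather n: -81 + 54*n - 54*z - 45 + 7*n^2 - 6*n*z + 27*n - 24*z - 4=7*n^2 + n*(81 - 6*z) - 78*z - 130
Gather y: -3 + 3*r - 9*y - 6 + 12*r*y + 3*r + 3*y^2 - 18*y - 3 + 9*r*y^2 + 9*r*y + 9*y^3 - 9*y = 6*r + 9*y^3 + y^2*(9*r + 3) + y*(21*r - 36) - 12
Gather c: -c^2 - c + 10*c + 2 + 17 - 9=-c^2 + 9*c + 10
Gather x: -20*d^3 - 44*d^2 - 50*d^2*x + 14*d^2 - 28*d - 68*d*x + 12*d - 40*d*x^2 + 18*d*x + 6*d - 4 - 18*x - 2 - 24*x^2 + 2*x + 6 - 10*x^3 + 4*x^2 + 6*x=-20*d^3 - 30*d^2 - 10*d - 10*x^3 + x^2*(-40*d - 20) + x*(-50*d^2 - 50*d - 10)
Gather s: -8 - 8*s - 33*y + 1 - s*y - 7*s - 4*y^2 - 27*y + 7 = s*(-y - 15) - 4*y^2 - 60*y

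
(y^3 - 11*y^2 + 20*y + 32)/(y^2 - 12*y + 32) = y + 1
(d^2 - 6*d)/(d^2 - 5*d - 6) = d/(d + 1)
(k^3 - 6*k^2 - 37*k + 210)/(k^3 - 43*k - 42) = (k - 5)/(k + 1)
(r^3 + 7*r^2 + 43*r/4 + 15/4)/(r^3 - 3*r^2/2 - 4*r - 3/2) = (2*r^2 + 13*r + 15)/(2*(r^2 - 2*r - 3))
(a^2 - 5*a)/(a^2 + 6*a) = (a - 5)/(a + 6)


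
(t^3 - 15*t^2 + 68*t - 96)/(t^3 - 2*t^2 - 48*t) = (t^2 - 7*t + 12)/(t*(t + 6))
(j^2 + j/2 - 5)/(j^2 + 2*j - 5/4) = 2*(j - 2)/(2*j - 1)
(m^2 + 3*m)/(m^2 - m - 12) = m/(m - 4)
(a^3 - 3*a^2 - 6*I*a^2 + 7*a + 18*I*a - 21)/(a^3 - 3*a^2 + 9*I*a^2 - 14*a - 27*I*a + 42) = (a^2 - 6*I*a + 7)/(a^2 + 9*I*a - 14)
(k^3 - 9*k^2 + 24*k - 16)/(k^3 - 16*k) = (k^2 - 5*k + 4)/(k*(k + 4))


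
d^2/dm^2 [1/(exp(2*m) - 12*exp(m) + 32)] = 4*((3 - exp(m))*(exp(2*m) - 12*exp(m) + 32) + 2*(exp(m) - 6)^2*exp(m))*exp(m)/(exp(2*m) - 12*exp(m) + 32)^3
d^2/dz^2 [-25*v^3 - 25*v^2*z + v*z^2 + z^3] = 2*v + 6*z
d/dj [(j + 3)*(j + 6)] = 2*j + 9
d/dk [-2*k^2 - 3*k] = -4*k - 3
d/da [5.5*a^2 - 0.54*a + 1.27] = 11.0*a - 0.54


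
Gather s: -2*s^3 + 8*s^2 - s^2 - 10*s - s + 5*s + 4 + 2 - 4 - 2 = -2*s^3 + 7*s^2 - 6*s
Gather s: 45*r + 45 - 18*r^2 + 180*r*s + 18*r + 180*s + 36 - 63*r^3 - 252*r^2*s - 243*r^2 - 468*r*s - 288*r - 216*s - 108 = -63*r^3 - 261*r^2 - 225*r + s*(-252*r^2 - 288*r - 36) - 27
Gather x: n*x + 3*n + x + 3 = 3*n + x*(n + 1) + 3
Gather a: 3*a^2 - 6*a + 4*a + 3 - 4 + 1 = 3*a^2 - 2*a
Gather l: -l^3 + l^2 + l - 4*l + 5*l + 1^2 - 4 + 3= -l^3 + l^2 + 2*l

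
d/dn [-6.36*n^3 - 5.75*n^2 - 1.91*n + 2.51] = -19.08*n^2 - 11.5*n - 1.91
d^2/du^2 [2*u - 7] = 0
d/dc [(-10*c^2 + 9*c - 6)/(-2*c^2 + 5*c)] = 2*(-16*c^2 - 12*c + 15)/(c^2*(4*c^2 - 20*c + 25))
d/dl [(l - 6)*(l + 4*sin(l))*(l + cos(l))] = (6 - l)*(l + 4*sin(l))*(sin(l) - 1) + (l - 6)*(l + cos(l))*(4*cos(l) + 1) + (l + 4*sin(l))*(l + cos(l))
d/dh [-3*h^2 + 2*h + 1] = 2 - 6*h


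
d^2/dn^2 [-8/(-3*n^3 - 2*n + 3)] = 16*(-9*n*(3*n^3 + 2*n - 3) + (9*n^2 + 2)^2)/(3*n^3 + 2*n - 3)^3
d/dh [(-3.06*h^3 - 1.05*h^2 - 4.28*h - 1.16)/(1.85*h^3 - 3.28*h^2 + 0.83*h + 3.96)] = (3.5527136788005e-15*h^5 + 11.9793*h^4 + 10.7564*h^3 - 44.8247*h^2 - 15.9256*h - 15.986)/(3.4225*h^6 - 12.136*h^5 + 13.8294*h^4 + 9.2072*h^3 - 25.2887*h^2 + 6.5736*h + 15.6816)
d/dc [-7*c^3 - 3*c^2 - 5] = 3*c*(-7*c - 2)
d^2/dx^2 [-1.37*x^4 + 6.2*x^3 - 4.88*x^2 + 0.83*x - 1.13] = -16.44*x^2 + 37.2*x - 9.76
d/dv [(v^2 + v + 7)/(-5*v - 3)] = (-5*v^2 - 6*v + 32)/(25*v^2 + 30*v + 9)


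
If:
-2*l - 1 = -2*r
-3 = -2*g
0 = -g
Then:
No Solution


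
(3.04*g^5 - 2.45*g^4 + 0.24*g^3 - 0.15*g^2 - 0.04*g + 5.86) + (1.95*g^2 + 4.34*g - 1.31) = 3.04*g^5 - 2.45*g^4 + 0.24*g^3 + 1.8*g^2 + 4.3*g + 4.55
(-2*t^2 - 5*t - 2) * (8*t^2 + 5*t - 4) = -16*t^4 - 50*t^3 - 33*t^2 + 10*t + 8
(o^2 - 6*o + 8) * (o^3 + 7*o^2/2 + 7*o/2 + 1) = o^5 - 5*o^4/2 - 19*o^3/2 + 8*o^2 + 22*o + 8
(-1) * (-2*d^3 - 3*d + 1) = 2*d^3 + 3*d - 1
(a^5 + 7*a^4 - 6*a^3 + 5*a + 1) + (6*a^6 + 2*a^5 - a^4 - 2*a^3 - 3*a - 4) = 6*a^6 + 3*a^5 + 6*a^4 - 8*a^3 + 2*a - 3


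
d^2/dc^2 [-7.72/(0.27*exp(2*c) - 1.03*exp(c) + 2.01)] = (-7.72*(0.54*exp(c) - 1.03)*(1.08*exp(c) - 2.06)*exp(c) + (8.3376*exp(c) - 7.9516)*(0.27*exp(2*c) - 1.03*exp(c) + 2.01))*exp(c)/(0.27*exp(2*c) - 1.03*exp(c) + 2.01)^3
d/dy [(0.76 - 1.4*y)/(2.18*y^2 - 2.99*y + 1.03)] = (3.052*y^2 - 3.3136*y + 0.8304)/(4.7524*y^4 - 13.0364*y^3 + 13.4309*y^2 - 6.1594*y + 1.0609)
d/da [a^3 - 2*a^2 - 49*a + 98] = 3*a^2 - 4*a - 49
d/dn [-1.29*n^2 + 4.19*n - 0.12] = 4.19 - 2.58*n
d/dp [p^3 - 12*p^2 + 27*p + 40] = 3*p^2 - 24*p + 27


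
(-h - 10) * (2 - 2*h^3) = 2*h^4 + 20*h^3 - 2*h - 20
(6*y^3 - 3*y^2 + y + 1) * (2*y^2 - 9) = 12*y^5 - 6*y^4 - 52*y^3 + 29*y^2 - 9*y - 9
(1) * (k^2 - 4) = k^2 - 4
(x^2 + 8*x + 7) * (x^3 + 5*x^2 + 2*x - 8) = x^5 + 13*x^4 + 49*x^3 + 43*x^2 - 50*x - 56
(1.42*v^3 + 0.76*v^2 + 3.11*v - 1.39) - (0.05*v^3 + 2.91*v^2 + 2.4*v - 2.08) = 1.37*v^3 - 2.15*v^2 + 0.71*v + 0.69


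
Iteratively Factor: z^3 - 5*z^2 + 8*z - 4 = (z - 2)*(z^2 - 3*z + 2) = (z - 2)^2*(z - 1)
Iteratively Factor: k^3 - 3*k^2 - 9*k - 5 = (k + 1)*(k^2 - 4*k - 5) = (k - 5)*(k + 1)*(k + 1)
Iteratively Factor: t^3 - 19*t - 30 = (t + 3)*(t^2 - 3*t - 10) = (t + 2)*(t + 3)*(t - 5)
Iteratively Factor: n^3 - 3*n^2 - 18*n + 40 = (n + 4)*(n^2 - 7*n + 10) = (n - 5)*(n + 4)*(n - 2)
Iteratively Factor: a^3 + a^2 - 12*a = (a - 3)*(a^2 + 4*a) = (a - 3)*(a + 4)*(a)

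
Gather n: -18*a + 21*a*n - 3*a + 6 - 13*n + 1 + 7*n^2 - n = -21*a + 7*n^2 + n*(21*a - 14) + 7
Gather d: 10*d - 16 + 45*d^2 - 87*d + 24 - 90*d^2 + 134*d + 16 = -45*d^2 + 57*d + 24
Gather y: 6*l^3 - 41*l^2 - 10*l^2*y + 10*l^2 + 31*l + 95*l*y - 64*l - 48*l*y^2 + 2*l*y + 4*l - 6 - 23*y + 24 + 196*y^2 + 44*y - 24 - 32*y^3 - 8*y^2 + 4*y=6*l^3 - 31*l^2 - 29*l - 32*y^3 + y^2*(188 - 48*l) + y*(-10*l^2 + 97*l + 25) - 6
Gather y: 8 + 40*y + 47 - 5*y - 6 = 35*y + 49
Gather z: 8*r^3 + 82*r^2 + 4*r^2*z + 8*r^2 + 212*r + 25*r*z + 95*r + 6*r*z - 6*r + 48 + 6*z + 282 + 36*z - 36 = 8*r^3 + 90*r^2 + 301*r + z*(4*r^2 + 31*r + 42) + 294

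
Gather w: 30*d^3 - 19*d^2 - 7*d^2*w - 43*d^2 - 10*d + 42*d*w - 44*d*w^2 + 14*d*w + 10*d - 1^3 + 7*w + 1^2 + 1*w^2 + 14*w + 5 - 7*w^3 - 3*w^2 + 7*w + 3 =30*d^3 - 62*d^2 - 7*w^3 + w^2*(-44*d - 2) + w*(-7*d^2 + 56*d + 28) + 8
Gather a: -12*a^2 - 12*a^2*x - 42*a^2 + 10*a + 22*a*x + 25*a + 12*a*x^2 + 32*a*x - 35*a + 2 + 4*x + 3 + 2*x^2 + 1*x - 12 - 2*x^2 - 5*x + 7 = a^2*(-12*x - 54) + a*(12*x^2 + 54*x)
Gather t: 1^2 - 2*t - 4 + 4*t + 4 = 2*t + 1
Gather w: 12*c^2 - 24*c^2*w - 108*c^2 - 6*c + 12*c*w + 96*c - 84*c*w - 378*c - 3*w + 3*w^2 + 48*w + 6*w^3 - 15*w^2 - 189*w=-96*c^2 - 288*c + 6*w^3 - 12*w^2 + w*(-24*c^2 - 72*c - 144)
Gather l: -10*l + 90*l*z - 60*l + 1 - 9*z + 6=l*(90*z - 70) - 9*z + 7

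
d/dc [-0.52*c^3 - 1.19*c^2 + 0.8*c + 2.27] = -1.56*c^2 - 2.38*c + 0.8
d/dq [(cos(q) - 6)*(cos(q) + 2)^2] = (10 - 3*cos(q))*(cos(q) + 2)*sin(q)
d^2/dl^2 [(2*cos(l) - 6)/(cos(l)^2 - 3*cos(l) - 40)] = 2*(9*sin(l)^4*cos(l) - 9*sin(l)^4 + 627*sin(l)^2 + 7457*cos(l)/4 + 273*cos(3*l)/4 - cos(5*l)/2 - 84)/(sin(l)^2 + 3*cos(l) + 39)^3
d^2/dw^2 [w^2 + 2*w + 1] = 2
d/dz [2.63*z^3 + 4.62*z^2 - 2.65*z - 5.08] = 7.89*z^2 + 9.24*z - 2.65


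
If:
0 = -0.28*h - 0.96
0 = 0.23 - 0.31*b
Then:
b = 0.74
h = -3.43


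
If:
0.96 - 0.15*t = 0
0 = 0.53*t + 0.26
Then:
No Solution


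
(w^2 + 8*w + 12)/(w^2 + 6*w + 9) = (w^2 + 8*w + 12)/(w^2 + 6*w + 9)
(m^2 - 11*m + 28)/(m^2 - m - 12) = (m - 7)/(m + 3)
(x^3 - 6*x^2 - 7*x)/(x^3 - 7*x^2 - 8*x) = (x - 7)/(x - 8)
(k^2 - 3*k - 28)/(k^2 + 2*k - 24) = (k^2 - 3*k - 28)/(k^2 + 2*k - 24)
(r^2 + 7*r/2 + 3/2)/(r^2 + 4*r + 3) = (r + 1/2)/(r + 1)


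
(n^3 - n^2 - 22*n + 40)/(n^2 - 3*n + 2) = (n^2 + n - 20)/(n - 1)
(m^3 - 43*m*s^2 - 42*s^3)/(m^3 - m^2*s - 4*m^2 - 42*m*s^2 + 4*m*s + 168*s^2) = (m + s)/(m - 4)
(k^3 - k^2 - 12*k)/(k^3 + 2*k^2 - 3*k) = (k - 4)/(k - 1)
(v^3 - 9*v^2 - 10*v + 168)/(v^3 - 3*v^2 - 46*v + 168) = (v^2 - 3*v - 28)/(v^2 + 3*v - 28)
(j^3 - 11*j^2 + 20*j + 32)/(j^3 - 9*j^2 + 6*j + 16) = (j - 4)/(j - 2)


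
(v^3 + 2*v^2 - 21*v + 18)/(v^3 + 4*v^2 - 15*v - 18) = (v - 1)/(v + 1)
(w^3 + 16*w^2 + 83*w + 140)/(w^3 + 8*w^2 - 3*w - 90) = (w^2 + 11*w + 28)/(w^2 + 3*w - 18)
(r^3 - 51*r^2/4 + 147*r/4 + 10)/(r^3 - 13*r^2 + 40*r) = (r + 1/4)/r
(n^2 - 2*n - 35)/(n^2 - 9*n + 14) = (n + 5)/(n - 2)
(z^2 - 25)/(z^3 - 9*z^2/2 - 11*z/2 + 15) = 2*(z + 5)/(2*z^2 + z - 6)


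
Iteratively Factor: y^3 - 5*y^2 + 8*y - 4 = (y - 1)*(y^2 - 4*y + 4) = (y - 2)*(y - 1)*(y - 2)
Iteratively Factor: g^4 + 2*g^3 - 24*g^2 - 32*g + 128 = (g + 4)*(g^3 - 2*g^2 - 16*g + 32) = (g + 4)^2*(g^2 - 6*g + 8) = (g - 2)*(g + 4)^2*(g - 4)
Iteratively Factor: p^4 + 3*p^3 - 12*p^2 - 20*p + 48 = (p - 2)*(p^3 + 5*p^2 - 2*p - 24) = (p - 2)*(p + 4)*(p^2 + p - 6) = (p - 2)^2*(p + 4)*(p + 3)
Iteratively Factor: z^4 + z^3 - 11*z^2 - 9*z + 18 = (z + 3)*(z^3 - 2*z^2 - 5*z + 6) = (z + 2)*(z + 3)*(z^2 - 4*z + 3) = (z - 3)*(z + 2)*(z + 3)*(z - 1)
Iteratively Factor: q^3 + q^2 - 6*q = (q + 3)*(q^2 - 2*q) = q*(q + 3)*(q - 2)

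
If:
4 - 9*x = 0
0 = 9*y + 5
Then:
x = 4/9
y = -5/9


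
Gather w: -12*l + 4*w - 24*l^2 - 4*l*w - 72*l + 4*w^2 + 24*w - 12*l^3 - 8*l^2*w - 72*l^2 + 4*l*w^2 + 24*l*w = -12*l^3 - 96*l^2 - 84*l + w^2*(4*l + 4) + w*(-8*l^2 + 20*l + 28)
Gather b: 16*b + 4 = 16*b + 4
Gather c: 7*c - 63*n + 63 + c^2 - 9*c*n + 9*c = c^2 + c*(16 - 9*n) - 63*n + 63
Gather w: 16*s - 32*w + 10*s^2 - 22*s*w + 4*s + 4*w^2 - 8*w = 10*s^2 + 20*s + 4*w^2 + w*(-22*s - 40)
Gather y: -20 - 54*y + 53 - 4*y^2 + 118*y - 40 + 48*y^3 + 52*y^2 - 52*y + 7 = 48*y^3 + 48*y^2 + 12*y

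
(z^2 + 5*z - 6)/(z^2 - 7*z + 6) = (z + 6)/(z - 6)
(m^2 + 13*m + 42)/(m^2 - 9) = (m^2 + 13*m + 42)/(m^2 - 9)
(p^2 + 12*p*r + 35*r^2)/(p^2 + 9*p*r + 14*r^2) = (p + 5*r)/(p + 2*r)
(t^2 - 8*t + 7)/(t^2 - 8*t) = (t^2 - 8*t + 7)/(t*(t - 8))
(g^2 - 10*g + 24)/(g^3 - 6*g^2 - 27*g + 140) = (g - 6)/(g^2 - 2*g - 35)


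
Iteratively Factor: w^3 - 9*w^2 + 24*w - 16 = (w - 4)*(w^2 - 5*w + 4) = (w - 4)*(w - 1)*(w - 4)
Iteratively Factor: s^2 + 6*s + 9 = (s + 3)*(s + 3)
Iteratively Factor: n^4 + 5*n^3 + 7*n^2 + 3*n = (n + 3)*(n^3 + 2*n^2 + n) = n*(n + 3)*(n^2 + 2*n + 1) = n*(n + 1)*(n + 3)*(n + 1)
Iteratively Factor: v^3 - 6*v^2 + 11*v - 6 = (v - 1)*(v^2 - 5*v + 6) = (v - 2)*(v - 1)*(v - 3)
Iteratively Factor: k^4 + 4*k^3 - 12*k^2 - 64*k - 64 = (k + 2)*(k^3 + 2*k^2 - 16*k - 32) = (k + 2)*(k + 4)*(k^2 - 2*k - 8) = (k - 4)*(k + 2)*(k + 4)*(k + 2)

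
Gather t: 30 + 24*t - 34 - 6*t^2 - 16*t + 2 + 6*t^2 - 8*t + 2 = 0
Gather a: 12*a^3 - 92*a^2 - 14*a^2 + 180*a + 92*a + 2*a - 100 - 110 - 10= 12*a^3 - 106*a^2 + 274*a - 220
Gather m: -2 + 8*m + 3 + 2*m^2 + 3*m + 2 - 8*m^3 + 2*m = -8*m^3 + 2*m^2 + 13*m + 3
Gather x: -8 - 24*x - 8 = -24*x - 16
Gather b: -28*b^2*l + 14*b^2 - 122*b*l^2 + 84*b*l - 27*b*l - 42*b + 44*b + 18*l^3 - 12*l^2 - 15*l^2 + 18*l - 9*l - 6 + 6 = b^2*(14 - 28*l) + b*(-122*l^2 + 57*l + 2) + 18*l^3 - 27*l^2 + 9*l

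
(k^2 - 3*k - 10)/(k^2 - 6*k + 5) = (k + 2)/(k - 1)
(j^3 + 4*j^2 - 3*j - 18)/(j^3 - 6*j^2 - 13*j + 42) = (j + 3)/(j - 7)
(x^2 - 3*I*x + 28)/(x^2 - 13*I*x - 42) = (x + 4*I)/(x - 6*I)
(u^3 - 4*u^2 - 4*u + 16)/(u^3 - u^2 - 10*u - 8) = (u - 2)/(u + 1)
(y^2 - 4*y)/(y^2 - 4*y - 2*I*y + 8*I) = y/(y - 2*I)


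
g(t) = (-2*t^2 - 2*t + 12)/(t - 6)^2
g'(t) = (-4*t - 2)/(t - 6)^2 - 2*(-2*t^2 - 2*t + 12)/(t - 6)^3 = 2*(13*t - 6)/(t^3 - 18*t^2 + 108*t - 216)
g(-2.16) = 0.10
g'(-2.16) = 0.13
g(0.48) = 0.35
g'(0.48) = -0.00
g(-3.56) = -0.07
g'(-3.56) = 0.12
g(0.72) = 0.34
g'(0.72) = -0.05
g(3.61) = -3.73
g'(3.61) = -6.00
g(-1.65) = 0.17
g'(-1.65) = 0.12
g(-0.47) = 0.30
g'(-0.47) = 0.09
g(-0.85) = 0.26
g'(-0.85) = 0.11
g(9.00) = -18.67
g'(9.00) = 8.22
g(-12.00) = -0.78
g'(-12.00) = 0.06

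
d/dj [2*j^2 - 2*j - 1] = 4*j - 2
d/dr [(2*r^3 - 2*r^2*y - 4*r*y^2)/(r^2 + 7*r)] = 2*(r^2 + 14*r + 2*y^2 - 7*y)/(r^2 + 14*r + 49)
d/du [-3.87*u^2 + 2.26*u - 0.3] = 2.26 - 7.74*u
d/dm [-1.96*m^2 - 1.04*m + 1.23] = -3.92*m - 1.04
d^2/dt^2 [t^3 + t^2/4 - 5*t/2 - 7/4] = 6*t + 1/2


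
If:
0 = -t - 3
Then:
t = -3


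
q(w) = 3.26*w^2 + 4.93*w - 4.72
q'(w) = 6.52*w + 4.93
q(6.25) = 153.44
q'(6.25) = 45.68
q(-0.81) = -6.57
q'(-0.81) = -0.35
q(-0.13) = -5.31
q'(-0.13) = 4.08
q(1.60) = 11.51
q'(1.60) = 15.36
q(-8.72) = 200.18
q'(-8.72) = -51.92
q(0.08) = -4.30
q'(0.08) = 5.45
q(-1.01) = -6.37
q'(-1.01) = -1.66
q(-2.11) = -0.61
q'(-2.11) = -8.83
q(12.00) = 523.88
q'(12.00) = 83.17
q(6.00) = 142.22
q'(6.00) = 44.05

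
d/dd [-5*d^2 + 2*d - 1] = 2 - 10*d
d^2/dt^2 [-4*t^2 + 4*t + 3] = -8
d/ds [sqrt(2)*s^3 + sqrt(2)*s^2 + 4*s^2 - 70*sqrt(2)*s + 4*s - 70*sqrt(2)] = 3*sqrt(2)*s^2 + 2*sqrt(2)*s + 8*s - 70*sqrt(2) + 4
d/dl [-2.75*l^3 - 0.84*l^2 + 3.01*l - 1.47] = -8.25*l^2 - 1.68*l + 3.01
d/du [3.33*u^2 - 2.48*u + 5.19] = 6.66*u - 2.48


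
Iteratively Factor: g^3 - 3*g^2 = (g - 3)*(g^2) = g*(g - 3)*(g)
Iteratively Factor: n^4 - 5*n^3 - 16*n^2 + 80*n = (n - 4)*(n^3 - n^2 - 20*n) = (n - 4)*(n + 4)*(n^2 - 5*n) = (n - 5)*(n - 4)*(n + 4)*(n)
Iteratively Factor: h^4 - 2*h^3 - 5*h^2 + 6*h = (h)*(h^3 - 2*h^2 - 5*h + 6) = h*(h + 2)*(h^2 - 4*h + 3) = h*(h - 3)*(h + 2)*(h - 1)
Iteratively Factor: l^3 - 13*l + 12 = (l - 1)*(l^2 + l - 12) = (l - 3)*(l - 1)*(l + 4)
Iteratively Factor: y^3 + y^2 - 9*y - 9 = (y + 3)*(y^2 - 2*y - 3) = (y - 3)*(y + 3)*(y + 1)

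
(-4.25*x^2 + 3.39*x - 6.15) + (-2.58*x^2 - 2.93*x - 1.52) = -6.83*x^2 + 0.46*x - 7.67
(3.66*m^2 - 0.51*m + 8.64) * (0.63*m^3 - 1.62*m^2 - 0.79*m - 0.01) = 2.3058*m^5 - 6.2505*m^4 + 3.378*m^3 - 13.6305*m^2 - 6.8205*m - 0.0864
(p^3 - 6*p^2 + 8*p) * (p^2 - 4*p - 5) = p^5 - 10*p^4 + 27*p^3 - 2*p^2 - 40*p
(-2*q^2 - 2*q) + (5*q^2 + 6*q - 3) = 3*q^2 + 4*q - 3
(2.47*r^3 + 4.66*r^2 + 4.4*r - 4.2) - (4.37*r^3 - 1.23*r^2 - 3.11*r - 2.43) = -1.9*r^3 + 5.89*r^2 + 7.51*r - 1.77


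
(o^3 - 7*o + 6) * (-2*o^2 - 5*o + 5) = -2*o^5 - 5*o^4 + 19*o^3 + 23*o^2 - 65*o + 30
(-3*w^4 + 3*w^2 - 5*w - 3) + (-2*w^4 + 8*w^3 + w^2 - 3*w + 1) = -5*w^4 + 8*w^3 + 4*w^2 - 8*w - 2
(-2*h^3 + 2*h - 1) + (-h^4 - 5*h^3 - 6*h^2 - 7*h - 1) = -h^4 - 7*h^3 - 6*h^2 - 5*h - 2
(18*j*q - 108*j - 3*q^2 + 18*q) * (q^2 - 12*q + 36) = 18*j*q^3 - 324*j*q^2 + 1944*j*q - 3888*j - 3*q^4 + 54*q^3 - 324*q^2 + 648*q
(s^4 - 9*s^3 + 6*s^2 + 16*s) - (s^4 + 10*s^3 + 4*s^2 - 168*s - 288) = -19*s^3 + 2*s^2 + 184*s + 288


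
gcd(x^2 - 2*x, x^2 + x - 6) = x - 2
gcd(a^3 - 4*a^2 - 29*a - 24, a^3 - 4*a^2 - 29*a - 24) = a^3 - 4*a^2 - 29*a - 24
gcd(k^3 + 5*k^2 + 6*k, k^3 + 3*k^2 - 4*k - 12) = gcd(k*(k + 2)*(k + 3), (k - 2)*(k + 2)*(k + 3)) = k^2 + 5*k + 6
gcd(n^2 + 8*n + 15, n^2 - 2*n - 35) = n + 5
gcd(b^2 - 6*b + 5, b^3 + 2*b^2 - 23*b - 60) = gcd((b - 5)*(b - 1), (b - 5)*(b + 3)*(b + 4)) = b - 5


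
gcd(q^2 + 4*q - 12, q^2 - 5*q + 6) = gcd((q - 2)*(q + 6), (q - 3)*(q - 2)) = q - 2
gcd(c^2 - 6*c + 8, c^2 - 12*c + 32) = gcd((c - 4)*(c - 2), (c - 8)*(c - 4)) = c - 4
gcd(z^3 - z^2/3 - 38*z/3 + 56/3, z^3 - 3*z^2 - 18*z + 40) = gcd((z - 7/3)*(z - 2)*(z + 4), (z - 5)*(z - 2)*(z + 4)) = z^2 + 2*z - 8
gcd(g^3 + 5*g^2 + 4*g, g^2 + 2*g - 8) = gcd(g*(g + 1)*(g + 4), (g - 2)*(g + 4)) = g + 4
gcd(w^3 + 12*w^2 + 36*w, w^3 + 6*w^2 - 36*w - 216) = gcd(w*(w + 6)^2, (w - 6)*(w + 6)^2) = w^2 + 12*w + 36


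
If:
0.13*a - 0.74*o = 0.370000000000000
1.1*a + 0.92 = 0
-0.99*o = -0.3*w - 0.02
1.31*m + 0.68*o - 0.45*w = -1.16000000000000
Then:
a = -0.84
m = -1.31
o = -0.65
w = -2.20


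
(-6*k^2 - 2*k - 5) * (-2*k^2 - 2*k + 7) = 12*k^4 + 16*k^3 - 28*k^2 - 4*k - 35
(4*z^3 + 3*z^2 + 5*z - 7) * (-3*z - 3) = -12*z^4 - 21*z^3 - 24*z^2 + 6*z + 21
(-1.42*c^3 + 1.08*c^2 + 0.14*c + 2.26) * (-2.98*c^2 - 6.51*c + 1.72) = 4.2316*c^5 + 6.0258*c^4 - 9.8904*c^3 - 5.7886*c^2 - 14.4718*c + 3.8872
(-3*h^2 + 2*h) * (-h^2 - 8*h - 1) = 3*h^4 + 22*h^3 - 13*h^2 - 2*h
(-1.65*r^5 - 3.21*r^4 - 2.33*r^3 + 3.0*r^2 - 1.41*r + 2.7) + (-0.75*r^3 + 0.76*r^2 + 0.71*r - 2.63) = -1.65*r^5 - 3.21*r^4 - 3.08*r^3 + 3.76*r^2 - 0.7*r + 0.0700000000000003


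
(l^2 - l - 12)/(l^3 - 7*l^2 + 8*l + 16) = (l + 3)/(l^2 - 3*l - 4)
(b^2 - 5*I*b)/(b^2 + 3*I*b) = (b - 5*I)/(b + 3*I)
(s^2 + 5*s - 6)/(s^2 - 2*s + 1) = (s + 6)/(s - 1)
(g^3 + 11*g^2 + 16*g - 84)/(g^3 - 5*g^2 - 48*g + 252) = (g^2 + 4*g - 12)/(g^2 - 12*g + 36)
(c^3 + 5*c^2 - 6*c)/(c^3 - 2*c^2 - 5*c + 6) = c*(c + 6)/(c^2 - c - 6)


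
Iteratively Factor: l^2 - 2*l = (l)*(l - 2)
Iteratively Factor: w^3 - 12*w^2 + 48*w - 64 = (w - 4)*(w^2 - 8*w + 16) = (w - 4)^2*(w - 4)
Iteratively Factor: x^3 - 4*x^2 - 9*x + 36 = (x + 3)*(x^2 - 7*x + 12) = (x - 3)*(x + 3)*(x - 4)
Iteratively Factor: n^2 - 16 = (n + 4)*(n - 4)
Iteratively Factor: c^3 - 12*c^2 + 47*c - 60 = (c - 4)*(c^2 - 8*c + 15) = (c - 5)*(c - 4)*(c - 3)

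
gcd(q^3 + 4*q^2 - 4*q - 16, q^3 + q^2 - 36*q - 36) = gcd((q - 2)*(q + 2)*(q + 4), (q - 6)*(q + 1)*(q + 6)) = 1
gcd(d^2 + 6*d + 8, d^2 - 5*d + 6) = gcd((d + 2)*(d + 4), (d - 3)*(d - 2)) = 1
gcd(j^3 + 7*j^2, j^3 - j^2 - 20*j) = j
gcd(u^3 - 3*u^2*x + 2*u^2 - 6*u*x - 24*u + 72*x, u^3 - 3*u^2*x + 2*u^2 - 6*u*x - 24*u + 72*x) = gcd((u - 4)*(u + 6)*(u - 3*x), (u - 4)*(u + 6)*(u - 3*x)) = -u^3 + 3*u^2*x - 2*u^2 + 6*u*x + 24*u - 72*x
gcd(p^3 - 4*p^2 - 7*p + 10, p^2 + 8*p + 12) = p + 2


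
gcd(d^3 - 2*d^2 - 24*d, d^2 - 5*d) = d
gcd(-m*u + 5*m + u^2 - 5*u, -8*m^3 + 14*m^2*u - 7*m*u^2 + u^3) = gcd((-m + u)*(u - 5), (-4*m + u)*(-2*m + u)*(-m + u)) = -m + u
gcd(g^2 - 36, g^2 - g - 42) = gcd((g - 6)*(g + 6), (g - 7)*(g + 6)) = g + 6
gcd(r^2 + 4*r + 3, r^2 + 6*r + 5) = r + 1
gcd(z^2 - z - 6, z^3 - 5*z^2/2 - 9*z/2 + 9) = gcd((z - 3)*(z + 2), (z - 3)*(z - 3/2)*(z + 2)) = z^2 - z - 6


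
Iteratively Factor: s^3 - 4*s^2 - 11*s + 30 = (s + 3)*(s^2 - 7*s + 10) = (s - 2)*(s + 3)*(s - 5)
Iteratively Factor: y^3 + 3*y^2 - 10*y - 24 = (y + 4)*(y^2 - y - 6) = (y + 2)*(y + 4)*(y - 3)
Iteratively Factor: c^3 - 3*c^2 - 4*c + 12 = (c - 2)*(c^2 - c - 6) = (c - 3)*(c - 2)*(c + 2)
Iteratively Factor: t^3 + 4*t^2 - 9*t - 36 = (t + 4)*(t^2 - 9) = (t - 3)*(t + 4)*(t + 3)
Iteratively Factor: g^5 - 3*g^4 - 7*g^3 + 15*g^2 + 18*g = (g + 2)*(g^4 - 5*g^3 + 3*g^2 + 9*g) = (g + 1)*(g + 2)*(g^3 - 6*g^2 + 9*g) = g*(g + 1)*(g + 2)*(g^2 - 6*g + 9) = g*(g - 3)*(g + 1)*(g + 2)*(g - 3)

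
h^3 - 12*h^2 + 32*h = h*(h - 8)*(h - 4)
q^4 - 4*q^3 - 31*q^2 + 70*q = q*(q - 7)*(q - 2)*(q + 5)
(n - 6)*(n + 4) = n^2 - 2*n - 24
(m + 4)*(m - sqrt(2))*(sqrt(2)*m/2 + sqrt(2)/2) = sqrt(2)*m^3/2 - m^2 + 5*sqrt(2)*m^2/2 - 5*m + 2*sqrt(2)*m - 4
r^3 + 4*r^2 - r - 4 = (r - 1)*(r + 1)*(r + 4)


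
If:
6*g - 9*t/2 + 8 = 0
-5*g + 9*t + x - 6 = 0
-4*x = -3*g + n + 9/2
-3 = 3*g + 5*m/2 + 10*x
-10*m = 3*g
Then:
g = -388/271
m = 582/1355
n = -4815/542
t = -320/2439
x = 6/271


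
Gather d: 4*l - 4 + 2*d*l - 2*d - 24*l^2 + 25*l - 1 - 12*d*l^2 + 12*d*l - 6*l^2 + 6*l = d*(-12*l^2 + 14*l - 2) - 30*l^2 + 35*l - 5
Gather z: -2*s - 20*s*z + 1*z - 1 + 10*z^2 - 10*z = -2*s + 10*z^2 + z*(-20*s - 9) - 1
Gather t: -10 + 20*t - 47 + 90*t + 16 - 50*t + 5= 60*t - 36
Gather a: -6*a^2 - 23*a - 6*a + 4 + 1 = -6*a^2 - 29*a + 5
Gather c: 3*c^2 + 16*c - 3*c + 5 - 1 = 3*c^2 + 13*c + 4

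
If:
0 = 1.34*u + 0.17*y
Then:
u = -0.126865671641791*y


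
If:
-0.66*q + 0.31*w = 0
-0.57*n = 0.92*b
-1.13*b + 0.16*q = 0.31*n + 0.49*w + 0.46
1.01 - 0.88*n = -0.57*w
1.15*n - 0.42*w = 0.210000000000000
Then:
No Solution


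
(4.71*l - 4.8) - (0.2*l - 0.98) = 4.51*l - 3.82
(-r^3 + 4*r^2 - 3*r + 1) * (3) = -3*r^3 + 12*r^2 - 9*r + 3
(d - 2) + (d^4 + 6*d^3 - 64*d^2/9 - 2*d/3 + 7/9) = d^4 + 6*d^3 - 64*d^2/9 + d/3 - 11/9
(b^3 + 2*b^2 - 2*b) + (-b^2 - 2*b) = b^3 + b^2 - 4*b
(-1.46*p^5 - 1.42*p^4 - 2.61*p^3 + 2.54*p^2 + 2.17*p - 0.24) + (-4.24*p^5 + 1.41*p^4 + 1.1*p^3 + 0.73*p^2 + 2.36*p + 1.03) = -5.7*p^5 - 0.01*p^4 - 1.51*p^3 + 3.27*p^2 + 4.53*p + 0.79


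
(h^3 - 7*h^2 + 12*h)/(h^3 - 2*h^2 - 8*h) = (h - 3)/(h + 2)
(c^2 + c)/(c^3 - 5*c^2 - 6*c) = 1/(c - 6)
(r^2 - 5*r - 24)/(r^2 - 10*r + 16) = (r + 3)/(r - 2)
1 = 1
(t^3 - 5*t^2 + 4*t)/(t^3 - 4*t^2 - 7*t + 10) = t*(t - 4)/(t^2 - 3*t - 10)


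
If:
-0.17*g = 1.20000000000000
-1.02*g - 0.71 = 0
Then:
No Solution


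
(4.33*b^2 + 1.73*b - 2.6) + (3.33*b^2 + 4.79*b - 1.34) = 7.66*b^2 + 6.52*b - 3.94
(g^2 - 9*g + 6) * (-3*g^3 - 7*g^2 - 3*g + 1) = -3*g^5 + 20*g^4 + 42*g^3 - 14*g^2 - 27*g + 6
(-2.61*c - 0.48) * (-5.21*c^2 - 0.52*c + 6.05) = 13.5981*c^3 + 3.858*c^2 - 15.5409*c - 2.904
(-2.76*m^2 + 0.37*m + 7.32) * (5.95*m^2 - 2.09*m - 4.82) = -16.422*m^4 + 7.9699*m^3 + 56.0839*m^2 - 17.0822*m - 35.2824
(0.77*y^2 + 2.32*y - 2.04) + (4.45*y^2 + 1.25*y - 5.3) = 5.22*y^2 + 3.57*y - 7.34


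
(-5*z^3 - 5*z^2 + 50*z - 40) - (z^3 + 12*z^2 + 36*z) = -6*z^3 - 17*z^2 + 14*z - 40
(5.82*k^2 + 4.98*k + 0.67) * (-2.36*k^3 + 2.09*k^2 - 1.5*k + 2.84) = -13.7352*k^5 + 0.411*k^4 + 0.0970000000000013*k^3 + 10.4591*k^2 + 13.1382*k + 1.9028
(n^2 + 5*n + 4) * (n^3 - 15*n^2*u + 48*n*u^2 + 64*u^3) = n^5 - 15*n^4*u + 5*n^4 + 48*n^3*u^2 - 75*n^3*u + 4*n^3 + 64*n^2*u^3 + 240*n^2*u^2 - 60*n^2*u + 320*n*u^3 + 192*n*u^2 + 256*u^3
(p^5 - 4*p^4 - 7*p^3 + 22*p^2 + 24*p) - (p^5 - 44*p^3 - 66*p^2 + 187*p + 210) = -4*p^4 + 37*p^3 + 88*p^2 - 163*p - 210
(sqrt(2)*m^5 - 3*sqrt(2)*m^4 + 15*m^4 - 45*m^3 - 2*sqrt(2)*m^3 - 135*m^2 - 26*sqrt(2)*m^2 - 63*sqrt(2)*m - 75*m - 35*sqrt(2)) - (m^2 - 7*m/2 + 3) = sqrt(2)*m^5 - 3*sqrt(2)*m^4 + 15*m^4 - 45*m^3 - 2*sqrt(2)*m^3 - 136*m^2 - 26*sqrt(2)*m^2 - 63*sqrt(2)*m - 143*m/2 - 35*sqrt(2) - 3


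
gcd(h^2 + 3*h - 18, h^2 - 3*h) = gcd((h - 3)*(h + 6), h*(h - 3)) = h - 3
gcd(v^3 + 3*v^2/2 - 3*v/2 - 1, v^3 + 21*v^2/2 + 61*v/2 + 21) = 1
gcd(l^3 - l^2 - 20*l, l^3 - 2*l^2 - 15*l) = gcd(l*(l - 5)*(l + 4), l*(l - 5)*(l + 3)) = l^2 - 5*l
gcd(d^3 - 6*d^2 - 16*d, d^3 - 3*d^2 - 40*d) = d^2 - 8*d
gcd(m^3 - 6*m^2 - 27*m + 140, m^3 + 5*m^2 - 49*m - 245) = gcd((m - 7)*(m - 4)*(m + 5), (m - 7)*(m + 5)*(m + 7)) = m^2 - 2*m - 35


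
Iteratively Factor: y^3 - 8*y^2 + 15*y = (y)*(y^2 - 8*y + 15) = y*(y - 3)*(y - 5)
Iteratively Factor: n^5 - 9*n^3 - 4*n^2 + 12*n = (n + 2)*(n^4 - 2*n^3 - 5*n^2 + 6*n) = (n - 1)*(n + 2)*(n^3 - n^2 - 6*n) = (n - 1)*(n + 2)^2*(n^2 - 3*n) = n*(n - 1)*(n + 2)^2*(n - 3)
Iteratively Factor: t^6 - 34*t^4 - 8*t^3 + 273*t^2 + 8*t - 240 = (t + 4)*(t^5 - 4*t^4 - 18*t^3 + 64*t^2 + 17*t - 60) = (t - 5)*(t + 4)*(t^4 + t^3 - 13*t^2 - t + 12) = (t - 5)*(t - 1)*(t + 4)*(t^3 + 2*t^2 - 11*t - 12) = (t - 5)*(t - 3)*(t - 1)*(t + 4)*(t^2 + 5*t + 4) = (t - 5)*(t - 3)*(t - 1)*(t + 1)*(t + 4)*(t + 4)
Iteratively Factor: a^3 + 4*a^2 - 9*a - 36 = (a + 3)*(a^2 + a - 12) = (a - 3)*(a + 3)*(a + 4)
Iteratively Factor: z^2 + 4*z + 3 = (z + 1)*(z + 3)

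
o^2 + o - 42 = (o - 6)*(o + 7)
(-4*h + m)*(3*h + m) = -12*h^2 - h*m + m^2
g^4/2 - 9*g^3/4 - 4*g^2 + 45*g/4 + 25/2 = (g/2 + 1)*(g - 5)*(g - 5/2)*(g + 1)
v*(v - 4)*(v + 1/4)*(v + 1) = v^4 - 11*v^3/4 - 19*v^2/4 - v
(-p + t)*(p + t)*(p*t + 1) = -p^3*t - p^2 + p*t^3 + t^2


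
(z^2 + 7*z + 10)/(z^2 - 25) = (z + 2)/(z - 5)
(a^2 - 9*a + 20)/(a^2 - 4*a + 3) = (a^2 - 9*a + 20)/(a^2 - 4*a + 3)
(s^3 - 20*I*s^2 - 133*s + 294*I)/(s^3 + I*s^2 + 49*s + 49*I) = (s^2 - 13*I*s - 42)/(s^2 + 8*I*s - 7)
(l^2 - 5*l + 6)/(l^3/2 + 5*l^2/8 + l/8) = 8*(l^2 - 5*l + 6)/(l*(4*l^2 + 5*l + 1))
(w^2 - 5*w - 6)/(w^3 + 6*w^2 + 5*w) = (w - 6)/(w*(w + 5))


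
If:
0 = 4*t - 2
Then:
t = 1/2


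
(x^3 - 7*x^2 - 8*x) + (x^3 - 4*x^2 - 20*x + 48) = 2*x^3 - 11*x^2 - 28*x + 48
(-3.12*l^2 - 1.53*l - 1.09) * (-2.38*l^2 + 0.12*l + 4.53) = 7.4256*l^4 + 3.267*l^3 - 11.723*l^2 - 7.0617*l - 4.9377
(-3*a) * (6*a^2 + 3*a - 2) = -18*a^3 - 9*a^2 + 6*a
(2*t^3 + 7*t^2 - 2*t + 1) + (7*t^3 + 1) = 9*t^3 + 7*t^2 - 2*t + 2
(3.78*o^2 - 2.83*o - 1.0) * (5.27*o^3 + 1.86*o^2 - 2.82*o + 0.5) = 19.9206*o^5 - 7.8833*o^4 - 21.1934*o^3 + 8.0106*o^2 + 1.405*o - 0.5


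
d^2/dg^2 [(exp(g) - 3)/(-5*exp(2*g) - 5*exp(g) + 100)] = (-exp(4*g) + 13*exp(3*g) - 111*exp(2*g) + 223*exp(g) - 340)*exp(g)/(5*(exp(6*g) + 3*exp(5*g) - 57*exp(4*g) - 119*exp(3*g) + 1140*exp(2*g) + 1200*exp(g) - 8000))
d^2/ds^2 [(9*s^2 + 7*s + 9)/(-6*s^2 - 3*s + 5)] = 6*(-30*s^3 - 594*s^2 - 372*s - 227)/(216*s^6 + 324*s^5 - 378*s^4 - 513*s^3 + 315*s^2 + 225*s - 125)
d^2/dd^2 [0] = 0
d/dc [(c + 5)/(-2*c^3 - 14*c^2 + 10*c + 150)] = (c + 1)/(c^4 + 4*c^3 - 26*c^2 - 60*c + 225)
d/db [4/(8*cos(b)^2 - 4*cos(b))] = (-sin(b)/cos(b)^2 + 4*tan(b))/(2*cos(b) - 1)^2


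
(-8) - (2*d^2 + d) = -2*d^2 - d - 8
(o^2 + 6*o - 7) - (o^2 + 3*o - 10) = 3*o + 3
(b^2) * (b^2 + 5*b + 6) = b^4 + 5*b^3 + 6*b^2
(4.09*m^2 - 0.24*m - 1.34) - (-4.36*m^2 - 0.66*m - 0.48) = 8.45*m^2 + 0.42*m - 0.86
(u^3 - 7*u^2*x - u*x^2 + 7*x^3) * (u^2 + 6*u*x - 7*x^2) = u^5 - u^4*x - 50*u^3*x^2 + 50*u^2*x^3 + 49*u*x^4 - 49*x^5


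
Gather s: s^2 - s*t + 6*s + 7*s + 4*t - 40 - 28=s^2 + s*(13 - t) + 4*t - 68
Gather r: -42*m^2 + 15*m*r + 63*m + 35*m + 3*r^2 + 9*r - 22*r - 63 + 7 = -42*m^2 + 98*m + 3*r^2 + r*(15*m - 13) - 56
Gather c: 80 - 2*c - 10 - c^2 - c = -c^2 - 3*c + 70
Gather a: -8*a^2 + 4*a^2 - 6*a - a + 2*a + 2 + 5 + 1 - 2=-4*a^2 - 5*a + 6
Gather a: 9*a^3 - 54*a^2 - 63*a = 9*a^3 - 54*a^2 - 63*a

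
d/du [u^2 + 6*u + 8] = 2*u + 6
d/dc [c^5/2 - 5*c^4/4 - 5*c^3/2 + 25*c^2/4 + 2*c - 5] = 5*c^4/2 - 5*c^3 - 15*c^2/2 + 25*c/2 + 2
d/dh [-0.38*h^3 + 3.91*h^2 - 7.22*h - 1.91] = -1.14*h^2 + 7.82*h - 7.22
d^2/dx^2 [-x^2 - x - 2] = -2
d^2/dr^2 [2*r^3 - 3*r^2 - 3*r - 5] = 12*r - 6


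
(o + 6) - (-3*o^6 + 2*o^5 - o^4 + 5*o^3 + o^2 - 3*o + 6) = 3*o^6 - 2*o^5 + o^4 - 5*o^3 - o^2 + 4*o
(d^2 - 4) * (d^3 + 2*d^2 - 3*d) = d^5 + 2*d^4 - 7*d^3 - 8*d^2 + 12*d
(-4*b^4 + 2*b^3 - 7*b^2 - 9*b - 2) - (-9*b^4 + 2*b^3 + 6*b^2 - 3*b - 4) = 5*b^4 - 13*b^2 - 6*b + 2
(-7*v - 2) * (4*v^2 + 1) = -28*v^3 - 8*v^2 - 7*v - 2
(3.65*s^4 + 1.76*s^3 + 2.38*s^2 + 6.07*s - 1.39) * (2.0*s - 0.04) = 7.3*s^5 + 3.374*s^4 + 4.6896*s^3 + 12.0448*s^2 - 3.0228*s + 0.0556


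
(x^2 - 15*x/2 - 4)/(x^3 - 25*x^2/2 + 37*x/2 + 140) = (2*x + 1)/(2*x^2 - 9*x - 35)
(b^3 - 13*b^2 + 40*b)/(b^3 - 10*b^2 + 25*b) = (b - 8)/(b - 5)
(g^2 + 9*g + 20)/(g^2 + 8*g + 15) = (g + 4)/(g + 3)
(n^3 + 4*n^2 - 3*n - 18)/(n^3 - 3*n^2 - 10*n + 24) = (n + 3)/(n - 4)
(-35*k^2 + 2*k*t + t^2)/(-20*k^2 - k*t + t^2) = (7*k + t)/(4*k + t)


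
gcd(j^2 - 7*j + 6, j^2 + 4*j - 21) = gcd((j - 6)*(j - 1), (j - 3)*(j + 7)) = 1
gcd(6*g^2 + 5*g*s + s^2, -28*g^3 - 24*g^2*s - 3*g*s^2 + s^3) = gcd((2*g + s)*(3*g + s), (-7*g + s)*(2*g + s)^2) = 2*g + s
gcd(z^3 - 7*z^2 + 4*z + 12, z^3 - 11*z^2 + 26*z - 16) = z - 2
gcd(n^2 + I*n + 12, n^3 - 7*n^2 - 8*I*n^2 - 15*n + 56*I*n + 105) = n - 3*I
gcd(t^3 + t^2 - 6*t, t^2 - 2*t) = t^2 - 2*t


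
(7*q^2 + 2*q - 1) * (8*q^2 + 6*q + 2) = 56*q^4 + 58*q^3 + 18*q^2 - 2*q - 2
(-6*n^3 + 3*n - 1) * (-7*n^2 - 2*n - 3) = 42*n^5 + 12*n^4 - 3*n^3 + n^2 - 7*n + 3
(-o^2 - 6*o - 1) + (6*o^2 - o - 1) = 5*o^2 - 7*o - 2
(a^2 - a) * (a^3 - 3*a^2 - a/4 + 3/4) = a^5 - 4*a^4 + 11*a^3/4 + a^2 - 3*a/4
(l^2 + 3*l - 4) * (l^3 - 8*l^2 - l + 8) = l^5 - 5*l^4 - 29*l^3 + 37*l^2 + 28*l - 32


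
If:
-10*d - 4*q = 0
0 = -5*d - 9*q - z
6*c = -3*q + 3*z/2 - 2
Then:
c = 9*z/28 - 1/3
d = 2*z/35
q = -z/7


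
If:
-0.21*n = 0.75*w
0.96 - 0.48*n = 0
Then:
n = 2.00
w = -0.56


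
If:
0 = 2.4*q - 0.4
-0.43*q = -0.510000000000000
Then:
No Solution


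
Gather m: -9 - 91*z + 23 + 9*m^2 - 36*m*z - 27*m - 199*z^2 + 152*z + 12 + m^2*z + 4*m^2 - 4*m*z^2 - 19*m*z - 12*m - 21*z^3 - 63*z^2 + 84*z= m^2*(z + 13) + m*(-4*z^2 - 55*z - 39) - 21*z^3 - 262*z^2 + 145*z + 26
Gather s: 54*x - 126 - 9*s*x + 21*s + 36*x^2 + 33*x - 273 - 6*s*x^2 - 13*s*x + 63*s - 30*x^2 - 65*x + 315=s*(-6*x^2 - 22*x + 84) + 6*x^2 + 22*x - 84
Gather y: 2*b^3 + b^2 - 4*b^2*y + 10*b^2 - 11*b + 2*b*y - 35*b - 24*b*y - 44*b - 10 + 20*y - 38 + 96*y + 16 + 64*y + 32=2*b^3 + 11*b^2 - 90*b + y*(-4*b^2 - 22*b + 180)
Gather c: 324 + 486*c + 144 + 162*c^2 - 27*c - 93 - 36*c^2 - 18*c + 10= 126*c^2 + 441*c + 385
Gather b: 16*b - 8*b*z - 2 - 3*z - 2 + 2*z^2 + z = b*(16 - 8*z) + 2*z^2 - 2*z - 4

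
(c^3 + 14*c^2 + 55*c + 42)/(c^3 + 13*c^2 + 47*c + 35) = (c + 6)/(c + 5)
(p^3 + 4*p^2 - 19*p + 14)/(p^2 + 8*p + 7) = (p^2 - 3*p + 2)/(p + 1)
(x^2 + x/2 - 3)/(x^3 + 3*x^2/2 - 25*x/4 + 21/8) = 4*(x + 2)/(4*x^2 + 12*x - 7)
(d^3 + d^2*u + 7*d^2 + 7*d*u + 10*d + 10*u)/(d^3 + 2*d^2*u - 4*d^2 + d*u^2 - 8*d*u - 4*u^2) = (d^2 + 7*d + 10)/(d^2 + d*u - 4*d - 4*u)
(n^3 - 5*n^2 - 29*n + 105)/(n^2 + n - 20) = (n^2 - 10*n + 21)/(n - 4)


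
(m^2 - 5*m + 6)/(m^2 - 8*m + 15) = (m - 2)/(m - 5)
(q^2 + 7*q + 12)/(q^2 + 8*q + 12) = (q^2 + 7*q + 12)/(q^2 + 8*q + 12)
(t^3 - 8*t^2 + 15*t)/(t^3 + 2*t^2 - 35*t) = (t - 3)/(t + 7)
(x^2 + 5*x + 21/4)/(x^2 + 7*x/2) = (x + 3/2)/x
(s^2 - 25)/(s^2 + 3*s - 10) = (s - 5)/(s - 2)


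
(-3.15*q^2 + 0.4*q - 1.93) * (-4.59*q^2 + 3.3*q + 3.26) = 14.4585*q^4 - 12.231*q^3 - 0.0902999999999992*q^2 - 5.065*q - 6.2918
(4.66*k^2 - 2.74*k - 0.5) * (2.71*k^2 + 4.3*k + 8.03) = 12.6286*k^4 + 12.6126*k^3 + 24.2828*k^2 - 24.1522*k - 4.015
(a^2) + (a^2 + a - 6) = 2*a^2 + a - 6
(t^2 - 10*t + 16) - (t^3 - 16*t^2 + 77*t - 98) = -t^3 + 17*t^2 - 87*t + 114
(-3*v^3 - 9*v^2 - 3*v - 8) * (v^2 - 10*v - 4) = -3*v^5 + 21*v^4 + 99*v^3 + 58*v^2 + 92*v + 32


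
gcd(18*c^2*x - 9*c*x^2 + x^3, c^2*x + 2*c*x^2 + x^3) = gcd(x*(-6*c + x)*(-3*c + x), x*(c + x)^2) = x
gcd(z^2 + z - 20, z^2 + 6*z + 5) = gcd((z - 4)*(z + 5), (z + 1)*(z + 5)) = z + 5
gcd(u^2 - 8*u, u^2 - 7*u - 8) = u - 8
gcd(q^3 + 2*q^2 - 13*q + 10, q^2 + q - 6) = q - 2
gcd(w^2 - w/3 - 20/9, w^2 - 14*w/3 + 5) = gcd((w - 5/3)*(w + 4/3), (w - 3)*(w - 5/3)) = w - 5/3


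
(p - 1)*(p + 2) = p^2 + p - 2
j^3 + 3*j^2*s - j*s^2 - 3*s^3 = (j - s)*(j + s)*(j + 3*s)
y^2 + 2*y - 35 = (y - 5)*(y + 7)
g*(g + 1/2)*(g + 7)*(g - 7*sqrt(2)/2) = g^4 - 7*sqrt(2)*g^3/2 + 15*g^3/2 - 105*sqrt(2)*g^2/4 + 7*g^2/2 - 49*sqrt(2)*g/4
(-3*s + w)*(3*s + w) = -9*s^2 + w^2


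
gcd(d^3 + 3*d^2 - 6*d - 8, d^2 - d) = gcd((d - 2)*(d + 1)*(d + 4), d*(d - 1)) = 1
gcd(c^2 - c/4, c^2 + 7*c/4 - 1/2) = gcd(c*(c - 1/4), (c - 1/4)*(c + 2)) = c - 1/4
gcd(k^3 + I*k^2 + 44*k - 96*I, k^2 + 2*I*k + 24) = k - 4*I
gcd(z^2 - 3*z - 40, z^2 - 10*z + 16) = z - 8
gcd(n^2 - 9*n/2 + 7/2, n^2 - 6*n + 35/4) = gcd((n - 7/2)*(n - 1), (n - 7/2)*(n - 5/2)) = n - 7/2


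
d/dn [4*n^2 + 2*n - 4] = 8*n + 2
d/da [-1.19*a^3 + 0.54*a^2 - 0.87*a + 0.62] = -3.57*a^2 + 1.08*a - 0.87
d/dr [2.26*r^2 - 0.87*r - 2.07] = 4.52*r - 0.87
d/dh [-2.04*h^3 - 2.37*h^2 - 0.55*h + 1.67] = -6.12*h^2 - 4.74*h - 0.55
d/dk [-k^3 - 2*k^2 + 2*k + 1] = -3*k^2 - 4*k + 2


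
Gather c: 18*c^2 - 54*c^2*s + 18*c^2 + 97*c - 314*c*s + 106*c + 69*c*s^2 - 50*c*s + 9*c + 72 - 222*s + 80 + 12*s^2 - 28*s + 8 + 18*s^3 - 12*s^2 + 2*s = c^2*(36 - 54*s) + c*(69*s^2 - 364*s + 212) + 18*s^3 - 248*s + 160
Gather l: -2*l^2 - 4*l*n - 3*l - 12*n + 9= -2*l^2 + l*(-4*n - 3) - 12*n + 9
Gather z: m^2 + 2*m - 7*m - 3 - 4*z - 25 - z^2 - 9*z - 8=m^2 - 5*m - z^2 - 13*z - 36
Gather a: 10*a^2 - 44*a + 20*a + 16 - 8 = 10*a^2 - 24*a + 8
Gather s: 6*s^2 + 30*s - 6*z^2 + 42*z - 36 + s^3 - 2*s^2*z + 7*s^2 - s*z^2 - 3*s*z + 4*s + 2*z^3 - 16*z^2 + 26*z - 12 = s^3 + s^2*(13 - 2*z) + s*(-z^2 - 3*z + 34) + 2*z^3 - 22*z^2 + 68*z - 48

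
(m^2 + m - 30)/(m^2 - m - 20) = (m + 6)/(m + 4)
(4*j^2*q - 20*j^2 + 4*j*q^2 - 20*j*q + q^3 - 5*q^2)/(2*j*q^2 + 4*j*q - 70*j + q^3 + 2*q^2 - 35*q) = (2*j + q)/(q + 7)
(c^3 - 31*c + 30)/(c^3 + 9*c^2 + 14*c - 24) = (c - 5)/(c + 4)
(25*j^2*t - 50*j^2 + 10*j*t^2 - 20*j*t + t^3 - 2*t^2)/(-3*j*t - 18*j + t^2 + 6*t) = (-25*j^2*t + 50*j^2 - 10*j*t^2 + 20*j*t - t^3 + 2*t^2)/(3*j*t + 18*j - t^2 - 6*t)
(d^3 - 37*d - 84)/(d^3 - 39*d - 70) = (-d^3 + 37*d + 84)/(-d^3 + 39*d + 70)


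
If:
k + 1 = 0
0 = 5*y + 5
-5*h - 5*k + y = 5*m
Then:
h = 4/5 - m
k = -1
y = -1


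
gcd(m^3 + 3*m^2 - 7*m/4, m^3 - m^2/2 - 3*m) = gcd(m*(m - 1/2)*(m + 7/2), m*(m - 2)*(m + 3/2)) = m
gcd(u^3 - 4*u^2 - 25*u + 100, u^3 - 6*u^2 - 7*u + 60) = u^2 - 9*u + 20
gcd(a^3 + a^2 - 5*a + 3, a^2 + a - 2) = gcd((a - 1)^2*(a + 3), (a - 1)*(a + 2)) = a - 1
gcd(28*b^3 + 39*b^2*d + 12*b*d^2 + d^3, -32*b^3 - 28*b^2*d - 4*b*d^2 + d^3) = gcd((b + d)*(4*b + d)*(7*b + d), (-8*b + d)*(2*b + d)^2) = 1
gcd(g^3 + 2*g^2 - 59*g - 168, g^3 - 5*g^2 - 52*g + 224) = g^2 - g - 56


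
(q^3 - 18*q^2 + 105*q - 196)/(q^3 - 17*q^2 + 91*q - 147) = (q - 4)/(q - 3)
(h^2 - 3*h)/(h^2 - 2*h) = (h - 3)/(h - 2)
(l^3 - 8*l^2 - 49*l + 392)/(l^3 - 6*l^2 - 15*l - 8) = (l^2 - 49)/(l^2 + 2*l + 1)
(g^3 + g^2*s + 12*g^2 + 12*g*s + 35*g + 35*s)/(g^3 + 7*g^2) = 1 + s/g + 5/g + 5*s/g^2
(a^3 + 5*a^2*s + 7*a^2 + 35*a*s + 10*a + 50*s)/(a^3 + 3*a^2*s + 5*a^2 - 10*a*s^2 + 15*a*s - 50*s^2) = (-a - 2)/(-a + 2*s)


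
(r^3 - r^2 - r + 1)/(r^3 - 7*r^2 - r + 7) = (r - 1)/(r - 7)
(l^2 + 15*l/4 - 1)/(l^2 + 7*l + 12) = (l - 1/4)/(l + 3)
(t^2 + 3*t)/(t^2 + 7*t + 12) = t/(t + 4)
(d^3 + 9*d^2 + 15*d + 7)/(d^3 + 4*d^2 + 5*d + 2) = (d + 7)/(d + 2)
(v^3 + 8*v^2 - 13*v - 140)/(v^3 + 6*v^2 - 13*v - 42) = (v^2 + v - 20)/(v^2 - v - 6)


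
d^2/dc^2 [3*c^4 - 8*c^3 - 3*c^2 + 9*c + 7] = 36*c^2 - 48*c - 6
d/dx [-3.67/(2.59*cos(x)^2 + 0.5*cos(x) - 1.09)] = -(19.0106*cos(x) + 1.835)*sin(x)/(2.59*cos(x)^2 + 0.5*cos(x) - 1.09)^2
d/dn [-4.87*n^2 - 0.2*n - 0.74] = -9.74*n - 0.2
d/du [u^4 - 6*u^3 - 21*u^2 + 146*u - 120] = 4*u^3 - 18*u^2 - 42*u + 146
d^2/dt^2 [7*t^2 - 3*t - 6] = 14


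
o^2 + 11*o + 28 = (o + 4)*(o + 7)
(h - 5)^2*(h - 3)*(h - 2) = h^4 - 15*h^3 + 81*h^2 - 185*h + 150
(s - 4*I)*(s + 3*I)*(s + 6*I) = s^3 + 5*I*s^2 + 18*s + 72*I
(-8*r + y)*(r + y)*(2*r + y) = -16*r^3 - 22*r^2*y - 5*r*y^2 + y^3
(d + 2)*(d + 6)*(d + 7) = d^3 + 15*d^2 + 68*d + 84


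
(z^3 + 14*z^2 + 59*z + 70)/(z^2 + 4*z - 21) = (z^2 + 7*z + 10)/(z - 3)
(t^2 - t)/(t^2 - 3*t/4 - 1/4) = 4*t/(4*t + 1)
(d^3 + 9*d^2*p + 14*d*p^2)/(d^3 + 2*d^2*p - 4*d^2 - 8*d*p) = (d + 7*p)/(d - 4)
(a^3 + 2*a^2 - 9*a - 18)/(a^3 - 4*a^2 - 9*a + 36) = (a + 2)/(a - 4)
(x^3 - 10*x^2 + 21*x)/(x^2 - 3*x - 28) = x*(x - 3)/(x + 4)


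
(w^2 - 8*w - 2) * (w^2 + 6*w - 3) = w^4 - 2*w^3 - 53*w^2 + 12*w + 6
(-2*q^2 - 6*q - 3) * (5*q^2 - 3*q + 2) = -10*q^4 - 24*q^3 - q^2 - 3*q - 6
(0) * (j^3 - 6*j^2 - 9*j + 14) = 0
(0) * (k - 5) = 0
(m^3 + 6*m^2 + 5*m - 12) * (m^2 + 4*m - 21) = m^5 + 10*m^4 + 8*m^3 - 118*m^2 - 153*m + 252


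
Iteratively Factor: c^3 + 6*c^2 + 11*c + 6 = (c + 3)*(c^2 + 3*c + 2) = (c + 1)*(c + 3)*(c + 2)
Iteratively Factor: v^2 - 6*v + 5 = (v - 1)*(v - 5)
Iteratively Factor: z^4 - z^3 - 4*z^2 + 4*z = (z - 2)*(z^3 + z^2 - 2*z) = (z - 2)*(z + 2)*(z^2 - z) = z*(z - 2)*(z + 2)*(z - 1)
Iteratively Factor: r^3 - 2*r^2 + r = (r - 1)*(r^2 - r) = (r - 1)^2*(r)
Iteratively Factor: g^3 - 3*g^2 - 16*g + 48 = (g + 4)*(g^2 - 7*g + 12) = (g - 4)*(g + 4)*(g - 3)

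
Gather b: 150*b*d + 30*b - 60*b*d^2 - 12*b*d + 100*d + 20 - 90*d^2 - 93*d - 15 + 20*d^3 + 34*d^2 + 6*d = b*(-60*d^2 + 138*d + 30) + 20*d^3 - 56*d^2 + 13*d + 5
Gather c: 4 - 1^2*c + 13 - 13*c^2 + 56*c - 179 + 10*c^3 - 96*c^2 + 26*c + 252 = 10*c^3 - 109*c^2 + 81*c + 90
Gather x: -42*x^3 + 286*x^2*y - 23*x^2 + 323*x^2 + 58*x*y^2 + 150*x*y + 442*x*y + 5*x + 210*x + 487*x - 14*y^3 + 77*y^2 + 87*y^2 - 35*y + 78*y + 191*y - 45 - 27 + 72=-42*x^3 + x^2*(286*y + 300) + x*(58*y^2 + 592*y + 702) - 14*y^3 + 164*y^2 + 234*y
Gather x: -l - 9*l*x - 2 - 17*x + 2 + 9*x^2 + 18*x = -l + 9*x^2 + x*(1 - 9*l)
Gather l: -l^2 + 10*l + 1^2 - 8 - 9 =-l^2 + 10*l - 16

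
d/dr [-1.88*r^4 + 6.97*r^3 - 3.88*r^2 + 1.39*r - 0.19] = -7.52*r^3 + 20.91*r^2 - 7.76*r + 1.39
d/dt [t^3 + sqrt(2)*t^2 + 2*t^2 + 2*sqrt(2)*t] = 3*t^2 + 2*sqrt(2)*t + 4*t + 2*sqrt(2)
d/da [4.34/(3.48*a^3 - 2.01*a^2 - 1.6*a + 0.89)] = (-45.3096*a^2 + 17.4468*a + 6.944)/(3.48*a^3 - 2.01*a^2 - 1.6*a + 0.89)^2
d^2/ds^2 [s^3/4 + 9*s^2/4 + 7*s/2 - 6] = 3*s/2 + 9/2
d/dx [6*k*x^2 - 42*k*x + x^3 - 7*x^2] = 12*k*x - 42*k + 3*x^2 - 14*x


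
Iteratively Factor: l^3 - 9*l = (l + 3)*(l^2 - 3*l) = l*(l + 3)*(l - 3)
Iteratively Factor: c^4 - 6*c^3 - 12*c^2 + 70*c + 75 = (c + 3)*(c^3 - 9*c^2 + 15*c + 25) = (c + 1)*(c + 3)*(c^2 - 10*c + 25) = (c - 5)*(c + 1)*(c + 3)*(c - 5)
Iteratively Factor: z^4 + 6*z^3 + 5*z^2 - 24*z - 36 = (z - 2)*(z^3 + 8*z^2 + 21*z + 18) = (z - 2)*(z + 2)*(z^2 + 6*z + 9) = (z - 2)*(z + 2)*(z + 3)*(z + 3)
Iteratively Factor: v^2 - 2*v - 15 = (v + 3)*(v - 5)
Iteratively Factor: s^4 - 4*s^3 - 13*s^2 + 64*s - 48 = (s + 4)*(s^3 - 8*s^2 + 19*s - 12) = (s - 1)*(s + 4)*(s^2 - 7*s + 12) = (s - 4)*(s - 1)*(s + 4)*(s - 3)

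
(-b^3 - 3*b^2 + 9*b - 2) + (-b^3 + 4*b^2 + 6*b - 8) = -2*b^3 + b^2 + 15*b - 10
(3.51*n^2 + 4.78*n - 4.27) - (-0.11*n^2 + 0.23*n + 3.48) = 3.62*n^2 + 4.55*n - 7.75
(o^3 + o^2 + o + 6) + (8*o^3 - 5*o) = 9*o^3 + o^2 - 4*o + 6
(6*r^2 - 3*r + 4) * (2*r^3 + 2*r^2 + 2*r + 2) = 12*r^5 + 6*r^4 + 14*r^3 + 14*r^2 + 2*r + 8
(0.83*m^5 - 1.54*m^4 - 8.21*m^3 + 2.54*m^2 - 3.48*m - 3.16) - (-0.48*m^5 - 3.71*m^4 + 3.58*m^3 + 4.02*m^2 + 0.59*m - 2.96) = 1.31*m^5 + 2.17*m^4 - 11.79*m^3 - 1.48*m^2 - 4.07*m - 0.2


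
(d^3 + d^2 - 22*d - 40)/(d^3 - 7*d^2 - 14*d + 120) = (d + 2)/(d - 6)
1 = 1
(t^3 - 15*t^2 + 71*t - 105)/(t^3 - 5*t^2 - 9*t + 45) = (t - 7)/(t + 3)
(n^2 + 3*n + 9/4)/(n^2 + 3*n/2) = (n + 3/2)/n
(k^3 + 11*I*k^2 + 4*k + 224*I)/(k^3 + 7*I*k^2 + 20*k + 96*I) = (k + 7*I)/(k + 3*I)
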